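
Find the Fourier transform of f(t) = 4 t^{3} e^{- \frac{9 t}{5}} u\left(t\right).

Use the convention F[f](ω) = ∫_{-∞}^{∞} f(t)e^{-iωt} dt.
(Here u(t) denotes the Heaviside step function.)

F(ω) = \frac{15000}{\left(5 i \omega + 9\right)^{4}}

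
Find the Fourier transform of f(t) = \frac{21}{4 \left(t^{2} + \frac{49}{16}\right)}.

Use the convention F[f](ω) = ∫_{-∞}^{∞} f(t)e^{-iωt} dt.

F(ω) = 3 \pi e^{- \frac{7 \left|{\omega}\right|}{4}}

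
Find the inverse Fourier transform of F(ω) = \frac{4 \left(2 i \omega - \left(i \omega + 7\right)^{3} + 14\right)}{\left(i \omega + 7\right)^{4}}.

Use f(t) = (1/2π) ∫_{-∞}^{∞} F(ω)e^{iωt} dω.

f(t) = 4 \left(t^{2} - 1\right) e^{- 7 t} u\left(t\right)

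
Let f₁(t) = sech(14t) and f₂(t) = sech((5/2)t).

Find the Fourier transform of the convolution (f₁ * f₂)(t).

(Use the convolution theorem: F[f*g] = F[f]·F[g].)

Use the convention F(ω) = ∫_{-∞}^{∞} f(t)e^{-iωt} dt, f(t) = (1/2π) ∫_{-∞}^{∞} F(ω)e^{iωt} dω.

F[f₁*f₂](ω) = \frac{\pi^{2}}{35 \cosh{\left(\frac{\pi \omega}{28} \right)} \cosh{\left(\frac{\pi \omega}{5} \right)}}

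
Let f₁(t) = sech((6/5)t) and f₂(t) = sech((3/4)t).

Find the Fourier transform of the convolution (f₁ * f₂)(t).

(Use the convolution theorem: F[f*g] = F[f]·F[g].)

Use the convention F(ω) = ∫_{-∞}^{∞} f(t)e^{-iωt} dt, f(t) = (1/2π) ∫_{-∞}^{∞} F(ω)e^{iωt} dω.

F[f₁*f₂](ω) = \frac{20 \pi^{2}}{9 \left(\cosh{\left(\frac{\pi \omega}{4} \right)} + \cosh{\left(\frac{13 \pi \omega}{12} \right)}\right)}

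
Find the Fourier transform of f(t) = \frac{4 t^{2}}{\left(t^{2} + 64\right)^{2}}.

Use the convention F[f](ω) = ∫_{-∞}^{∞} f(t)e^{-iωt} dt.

F(ω) = \frac{\pi \left(1 - 8 \left|{\omega}\right|\right) e^{- 8 \left|{\omega}\right|}}{4}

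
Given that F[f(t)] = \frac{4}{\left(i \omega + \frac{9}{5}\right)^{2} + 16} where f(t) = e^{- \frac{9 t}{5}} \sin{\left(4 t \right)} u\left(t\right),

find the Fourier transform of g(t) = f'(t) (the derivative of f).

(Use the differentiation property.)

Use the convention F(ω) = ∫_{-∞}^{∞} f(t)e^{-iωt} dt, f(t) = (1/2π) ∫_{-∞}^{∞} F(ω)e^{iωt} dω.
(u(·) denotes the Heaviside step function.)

F[g](ω) = \frac{100 i \omega}{\left(5 i \omega + 9\right)^{2} + 400}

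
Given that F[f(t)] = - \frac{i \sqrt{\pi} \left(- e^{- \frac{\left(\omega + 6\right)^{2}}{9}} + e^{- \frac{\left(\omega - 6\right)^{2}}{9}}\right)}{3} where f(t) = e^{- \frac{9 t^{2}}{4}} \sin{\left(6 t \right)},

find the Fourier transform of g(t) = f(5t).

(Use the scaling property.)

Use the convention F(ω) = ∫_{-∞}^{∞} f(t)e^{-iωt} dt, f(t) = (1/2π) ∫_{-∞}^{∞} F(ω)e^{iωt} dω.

F[g](ω) = \frac{i \sqrt{\pi} \left(1 - e^{\frac{8 \omega}{15}}\right) e^{- \frac{\omega^{2}}{225} - \frac{4 \omega}{15} - 4}}{15}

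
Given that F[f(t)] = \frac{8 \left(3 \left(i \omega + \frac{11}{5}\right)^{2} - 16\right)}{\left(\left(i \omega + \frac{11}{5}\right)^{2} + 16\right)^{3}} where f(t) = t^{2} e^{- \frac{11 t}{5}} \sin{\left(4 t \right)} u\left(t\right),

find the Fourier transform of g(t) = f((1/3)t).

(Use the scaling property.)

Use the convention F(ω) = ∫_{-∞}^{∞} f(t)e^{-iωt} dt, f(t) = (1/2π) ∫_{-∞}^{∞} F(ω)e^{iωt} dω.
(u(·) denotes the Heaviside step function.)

F[g](ω) = \frac{15000 \left(3 \left(15 i \omega + 11\right)^{2} - 400\right)}{\left(\left(15 i \omega + 11\right)^{2} + 400\right)^{3}}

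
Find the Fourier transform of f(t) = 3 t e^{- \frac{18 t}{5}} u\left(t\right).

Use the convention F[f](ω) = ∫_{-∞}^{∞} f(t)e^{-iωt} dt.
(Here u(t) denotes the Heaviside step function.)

F(ω) = \frac{75}{\left(5 i \omega + 18\right)^{2}}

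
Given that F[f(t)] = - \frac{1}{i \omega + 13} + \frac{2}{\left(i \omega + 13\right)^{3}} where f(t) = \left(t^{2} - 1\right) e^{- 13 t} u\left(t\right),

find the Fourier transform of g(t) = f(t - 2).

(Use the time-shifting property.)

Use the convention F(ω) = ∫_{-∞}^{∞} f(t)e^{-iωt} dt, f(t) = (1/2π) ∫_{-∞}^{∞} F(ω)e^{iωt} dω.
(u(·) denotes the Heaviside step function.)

F[g](ω) = \frac{\left(2 i \omega - \left(i \omega + 13\right)^{3} + 26\right) e^{- 2 i \omega}}{\left(i \omega + 13\right)^{4}}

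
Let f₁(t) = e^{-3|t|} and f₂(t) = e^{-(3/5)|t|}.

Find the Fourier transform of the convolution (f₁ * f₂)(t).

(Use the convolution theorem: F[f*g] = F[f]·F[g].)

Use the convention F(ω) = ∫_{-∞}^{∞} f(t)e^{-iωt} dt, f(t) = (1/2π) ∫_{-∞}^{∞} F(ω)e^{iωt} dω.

F[f₁*f₂](ω) = \frac{180}{\left(\omega^{2} + 9\right) \left(25 \omega^{2} + 9\right)}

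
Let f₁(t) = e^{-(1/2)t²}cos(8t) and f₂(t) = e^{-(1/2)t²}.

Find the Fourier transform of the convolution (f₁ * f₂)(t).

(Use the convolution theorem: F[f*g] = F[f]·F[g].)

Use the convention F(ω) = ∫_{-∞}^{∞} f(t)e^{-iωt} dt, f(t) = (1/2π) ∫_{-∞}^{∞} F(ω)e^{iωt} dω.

F[f₁*f₂](ω) = \pi \left(e^{16 \omega} + 1\right) e^{- \omega^{2} - 8 \omega - 32}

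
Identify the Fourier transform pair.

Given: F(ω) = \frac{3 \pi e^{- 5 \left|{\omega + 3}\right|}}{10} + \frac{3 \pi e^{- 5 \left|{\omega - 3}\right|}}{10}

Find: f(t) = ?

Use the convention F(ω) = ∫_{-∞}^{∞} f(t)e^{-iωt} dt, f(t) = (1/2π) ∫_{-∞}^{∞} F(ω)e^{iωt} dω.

f(t) = \frac{3 \cos{\left(3 t \right)}}{t^{2} + 25}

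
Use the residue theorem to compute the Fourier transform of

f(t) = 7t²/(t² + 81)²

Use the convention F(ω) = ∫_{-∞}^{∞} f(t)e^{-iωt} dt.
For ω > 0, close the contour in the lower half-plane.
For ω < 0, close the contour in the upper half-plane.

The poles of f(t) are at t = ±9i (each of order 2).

Let g(z) = f(z)e^{-iωz}; for large |z| the factor e^{-iωz} decays in the lower half-plane when ω > 0 and in the upper half-plane when ω < 0.

Case ω > 0 (lower half-plane, clockwise contour ⇒ F(ω) = -2πi·ΣRes):
  Res_{z = - 9 i} g(z) = \frac{7 i \left(1 - 9 \omega\right) e^{- 9 \omega}}{36} (pole of order 2)
  F(ω) = -2πi·ΣRes = \frac{7 \pi \left(1 - 9 \omega\right) e^{- 9 \omega}}{18}

Case ω < 0 (upper half-plane, counterclockwise contour ⇒ F(ω) = +2πi·ΣRes):
  Res_{z = 9 i} g(z) = \frac{7 i \left(- 9 \omega - 1\right) e^{9 \omega}}{36} (pole of order 2)
  F(ω) = 2πi·ΣRes = \frac{7 \pi \left(9 \omega + 1\right) e^{9 \omega}}{18}

Both cases combine into a single formula in |ω|:

F(ω) = \frac{7 \pi \left(1 - 9 \left|{\omega}\right|\right) e^{- 9 \left|{\omega}\right|}}{18}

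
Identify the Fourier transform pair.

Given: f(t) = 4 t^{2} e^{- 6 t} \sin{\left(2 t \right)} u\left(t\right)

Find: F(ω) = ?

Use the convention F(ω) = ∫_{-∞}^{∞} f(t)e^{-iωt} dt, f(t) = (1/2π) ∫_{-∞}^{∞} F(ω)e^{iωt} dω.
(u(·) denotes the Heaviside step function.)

F(ω) = \frac{16 \left(3 \left(i \omega + 6\right)^{2} - 4\right)}{\left(\left(i \omega + 6\right)^{2} + 4\right)^{3}}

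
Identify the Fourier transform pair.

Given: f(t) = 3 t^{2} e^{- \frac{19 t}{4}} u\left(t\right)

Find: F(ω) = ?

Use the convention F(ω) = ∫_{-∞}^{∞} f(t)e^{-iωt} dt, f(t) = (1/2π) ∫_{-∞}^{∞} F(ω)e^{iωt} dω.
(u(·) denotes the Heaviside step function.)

F(ω) = \frac{384}{\left(4 i \omega + 19\right)^{3}}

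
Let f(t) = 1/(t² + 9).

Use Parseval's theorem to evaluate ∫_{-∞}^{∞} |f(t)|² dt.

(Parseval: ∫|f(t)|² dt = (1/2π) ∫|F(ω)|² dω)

∫|f(t)|² dt = \frac{\pi}{54}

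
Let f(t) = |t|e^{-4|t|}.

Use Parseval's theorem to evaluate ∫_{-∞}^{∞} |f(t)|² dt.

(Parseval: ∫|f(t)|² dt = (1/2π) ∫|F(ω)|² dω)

∫|f(t)|² dt = \frac{1}{128}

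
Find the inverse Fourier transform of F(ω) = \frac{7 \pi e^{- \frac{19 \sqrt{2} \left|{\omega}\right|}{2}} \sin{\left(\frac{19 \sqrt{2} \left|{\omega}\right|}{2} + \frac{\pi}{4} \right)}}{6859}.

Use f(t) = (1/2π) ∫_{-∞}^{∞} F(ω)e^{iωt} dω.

f(t) = \frac{7}{t^{4} + 130321}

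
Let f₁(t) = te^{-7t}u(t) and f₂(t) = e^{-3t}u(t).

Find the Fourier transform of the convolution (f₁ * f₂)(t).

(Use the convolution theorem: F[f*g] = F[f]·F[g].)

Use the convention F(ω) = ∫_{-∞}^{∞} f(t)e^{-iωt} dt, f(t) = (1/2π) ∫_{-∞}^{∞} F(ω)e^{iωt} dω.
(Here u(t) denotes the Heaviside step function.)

F[f₁*f₂](ω) = \frac{1}{\left(i \omega + 3\right) \left(i \omega + 7\right)^{2}}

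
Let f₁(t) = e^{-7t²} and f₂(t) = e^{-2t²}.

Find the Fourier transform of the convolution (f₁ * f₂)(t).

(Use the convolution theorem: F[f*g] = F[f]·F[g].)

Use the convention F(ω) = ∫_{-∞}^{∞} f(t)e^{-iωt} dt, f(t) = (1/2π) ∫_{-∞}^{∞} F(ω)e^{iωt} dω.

F[f₁*f₂](ω) = \frac{\sqrt{14} \pi e^{- \frac{9 \omega^{2}}{56}}}{14}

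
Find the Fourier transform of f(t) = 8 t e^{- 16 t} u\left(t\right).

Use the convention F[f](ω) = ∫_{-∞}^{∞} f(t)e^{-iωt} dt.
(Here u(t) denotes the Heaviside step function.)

F(ω) = \frac{8}{\left(i \omega + 16\right)^{2}}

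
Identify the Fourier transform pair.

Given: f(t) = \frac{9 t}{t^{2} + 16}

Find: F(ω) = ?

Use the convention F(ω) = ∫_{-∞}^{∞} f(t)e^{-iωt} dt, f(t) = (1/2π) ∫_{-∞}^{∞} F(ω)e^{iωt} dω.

F(ω) = - 9 i \pi e^{- 4 \left|{\omega}\right|} \operatorname{sign}{\left(\omega \right)}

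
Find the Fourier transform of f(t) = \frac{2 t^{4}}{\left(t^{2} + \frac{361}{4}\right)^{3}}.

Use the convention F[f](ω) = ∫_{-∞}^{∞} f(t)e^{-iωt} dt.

F(ω) = \frac{\pi \left(361 \omega^{2} - 190 \left|{\omega}\right| + 12\right) e^{- \frac{19 \left|{\omega}\right|}{2}}}{152}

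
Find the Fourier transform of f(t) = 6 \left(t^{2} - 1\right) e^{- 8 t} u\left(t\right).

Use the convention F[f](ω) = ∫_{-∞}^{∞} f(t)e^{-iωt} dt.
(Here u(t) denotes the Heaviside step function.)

F(ω) = \frac{6 \left(2 i \omega - \left(i \omega + 8\right)^{3} + 16\right)}{\left(i \omega + 8\right)^{4}}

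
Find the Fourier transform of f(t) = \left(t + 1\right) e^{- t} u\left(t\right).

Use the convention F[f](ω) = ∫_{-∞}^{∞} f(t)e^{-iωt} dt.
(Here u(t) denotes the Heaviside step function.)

F(ω) = \frac{- i \omega - 2}{\omega^{2} - 2 i \omega - 1}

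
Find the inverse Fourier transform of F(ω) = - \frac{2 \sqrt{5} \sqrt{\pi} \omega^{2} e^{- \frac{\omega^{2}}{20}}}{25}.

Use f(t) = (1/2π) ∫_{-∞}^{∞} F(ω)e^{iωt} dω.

f(t) = 2 \left(20 t^{2} - 2\right) e^{- 5 t^{2}}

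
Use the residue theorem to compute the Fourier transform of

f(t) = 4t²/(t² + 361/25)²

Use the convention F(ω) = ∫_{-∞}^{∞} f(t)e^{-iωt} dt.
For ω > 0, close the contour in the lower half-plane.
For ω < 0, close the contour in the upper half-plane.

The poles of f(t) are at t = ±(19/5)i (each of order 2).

Let g(z) = f(z)e^{-iωz}; for large |z| the factor e^{-iωz} decays in the lower half-plane when ω > 0 and in the upper half-plane when ω < 0.

Case ω > 0 (lower half-plane, clockwise contour ⇒ F(ω) = -2πi·ΣRes):
  Res_{z = - \frac{19 i}{5}} g(z) = i \left(\frac{5}{19} - \omega\right) e^{- \frac{19 \omega}{5}} (pole of order 2)
  F(ω) = -2πi·ΣRes = \frac{2 \pi \left(5 - 19 \omega\right) e^{- \frac{19 \omega}{5}}}{19}

Case ω < 0 (upper half-plane, counterclockwise contour ⇒ F(ω) = +2πi·ΣRes):
  Res_{z = \frac{19 i}{5}} g(z) = i \left(- \omega - \frac{5}{19}\right) e^{\frac{19 \omega}{5}} (pole of order 2)
  F(ω) = 2πi·ΣRes = \frac{2 \pi \left(19 \omega + 5\right) e^{\frac{19 \omega}{5}}}{19}

Both cases combine into a single formula in |ω|:

F(ω) = \frac{2 \pi \left(5 - 19 \left|{\omega}\right|\right) e^{- \frac{19 \left|{\omega}\right|}{5}}}{19}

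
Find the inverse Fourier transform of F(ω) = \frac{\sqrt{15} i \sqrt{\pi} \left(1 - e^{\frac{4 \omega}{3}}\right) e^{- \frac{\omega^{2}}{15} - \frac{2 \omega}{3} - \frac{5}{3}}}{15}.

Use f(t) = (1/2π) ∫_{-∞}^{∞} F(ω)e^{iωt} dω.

f(t) = e^{- \frac{15 t^{2}}{4}} \sin{\left(5 t \right)}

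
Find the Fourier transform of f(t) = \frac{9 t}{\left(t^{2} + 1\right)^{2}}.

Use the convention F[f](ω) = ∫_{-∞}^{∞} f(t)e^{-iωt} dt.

F(ω) = - \frac{9 i \pi \omega e^{- \left|{\omega}\right|}}{2}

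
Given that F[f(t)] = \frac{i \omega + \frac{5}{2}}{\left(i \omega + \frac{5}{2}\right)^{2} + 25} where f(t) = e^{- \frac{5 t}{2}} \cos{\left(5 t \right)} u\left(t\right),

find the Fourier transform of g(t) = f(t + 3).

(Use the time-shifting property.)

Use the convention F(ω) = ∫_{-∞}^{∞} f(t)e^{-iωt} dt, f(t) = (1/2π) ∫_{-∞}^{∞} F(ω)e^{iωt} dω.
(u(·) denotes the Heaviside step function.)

F[g](ω) = \frac{\left(4 i \omega + 10\right) e^{3 i \omega}}{\left(2 i \omega + 5\right)^{2} + 100}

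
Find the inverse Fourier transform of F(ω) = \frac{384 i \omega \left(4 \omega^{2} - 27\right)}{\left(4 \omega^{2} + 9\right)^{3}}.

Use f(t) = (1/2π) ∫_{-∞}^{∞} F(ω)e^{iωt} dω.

f(t) = 6 t e^{- \frac{3 \left|{t}\right|}{2}} \left|{t}\right|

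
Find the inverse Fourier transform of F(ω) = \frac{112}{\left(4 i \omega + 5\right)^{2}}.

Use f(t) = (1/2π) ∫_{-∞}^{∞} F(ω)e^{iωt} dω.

f(t) = 7 t e^{- \frac{5 t}{4}} u\left(t\right)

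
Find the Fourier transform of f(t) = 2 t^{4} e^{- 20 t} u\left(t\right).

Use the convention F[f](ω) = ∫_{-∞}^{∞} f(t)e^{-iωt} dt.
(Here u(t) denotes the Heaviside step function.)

F(ω) = \frac{48}{\left(i \omega + 20\right)^{5}}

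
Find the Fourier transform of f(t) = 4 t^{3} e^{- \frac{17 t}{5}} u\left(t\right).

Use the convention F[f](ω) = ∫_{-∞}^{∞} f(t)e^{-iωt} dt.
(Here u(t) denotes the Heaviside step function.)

F(ω) = \frac{15000}{\left(5 i \omega + 17\right)^{4}}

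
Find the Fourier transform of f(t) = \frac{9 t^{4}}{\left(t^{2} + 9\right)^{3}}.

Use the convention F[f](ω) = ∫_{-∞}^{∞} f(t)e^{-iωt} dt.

F(ω) = \frac{9 \pi \left(3 \omega^{2} - 5 \left|{\omega}\right| + 1\right) e^{- 3 \left|{\omega}\right|}}{8}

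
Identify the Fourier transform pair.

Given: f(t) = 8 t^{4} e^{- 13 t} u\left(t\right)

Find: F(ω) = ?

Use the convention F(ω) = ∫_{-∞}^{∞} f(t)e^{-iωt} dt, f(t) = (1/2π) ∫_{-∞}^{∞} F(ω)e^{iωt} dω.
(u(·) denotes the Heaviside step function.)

F(ω) = \frac{192}{\left(i \omega + 13\right)^{5}}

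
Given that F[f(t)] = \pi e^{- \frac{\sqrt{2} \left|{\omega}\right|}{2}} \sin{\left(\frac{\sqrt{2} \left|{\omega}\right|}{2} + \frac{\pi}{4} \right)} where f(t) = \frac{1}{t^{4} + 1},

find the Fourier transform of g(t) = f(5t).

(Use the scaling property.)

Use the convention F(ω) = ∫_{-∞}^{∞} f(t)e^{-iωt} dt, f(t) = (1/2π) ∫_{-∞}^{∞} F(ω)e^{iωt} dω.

F[g](ω) = \frac{\pi e^{- \frac{\sqrt{2} \left|{\omega}\right|}{10}} \sin{\left(\frac{\sqrt{2} \left|{\omega}\right|}{10} + \frac{\pi}{4} \right)}}{5}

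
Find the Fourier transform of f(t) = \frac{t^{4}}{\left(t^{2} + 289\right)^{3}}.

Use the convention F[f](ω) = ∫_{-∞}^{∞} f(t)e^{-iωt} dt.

F(ω) = \frac{\pi \left(289 \omega^{2} - 85 \left|{\omega}\right| + 3\right) e^{- 17 \left|{\omega}\right|}}{136}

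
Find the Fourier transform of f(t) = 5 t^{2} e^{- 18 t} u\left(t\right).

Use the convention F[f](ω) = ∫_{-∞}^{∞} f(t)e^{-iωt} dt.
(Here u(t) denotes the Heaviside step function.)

F(ω) = \frac{10}{\left(i \omega + 18\right)^{3}}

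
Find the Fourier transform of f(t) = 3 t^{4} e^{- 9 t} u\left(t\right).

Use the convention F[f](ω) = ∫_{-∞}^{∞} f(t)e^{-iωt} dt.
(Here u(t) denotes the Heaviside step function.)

F(ω) = \frac{72}{\left(i \omega + 9\right)^{5}}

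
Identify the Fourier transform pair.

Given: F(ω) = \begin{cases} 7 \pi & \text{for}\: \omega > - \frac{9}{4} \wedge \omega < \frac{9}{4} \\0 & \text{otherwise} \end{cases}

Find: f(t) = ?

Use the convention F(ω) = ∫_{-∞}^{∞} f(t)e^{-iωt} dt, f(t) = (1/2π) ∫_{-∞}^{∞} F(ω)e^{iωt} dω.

f(t) = \frac{7 \sin{\left(\frac{9 t}{4} \right)}}{t}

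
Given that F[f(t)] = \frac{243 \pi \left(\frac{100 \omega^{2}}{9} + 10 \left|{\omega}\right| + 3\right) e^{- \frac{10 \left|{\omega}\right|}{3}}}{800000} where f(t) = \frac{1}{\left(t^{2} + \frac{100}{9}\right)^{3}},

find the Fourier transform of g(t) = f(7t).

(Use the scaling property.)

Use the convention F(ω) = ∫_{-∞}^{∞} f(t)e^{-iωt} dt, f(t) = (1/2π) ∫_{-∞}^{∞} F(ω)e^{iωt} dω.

F[g](ω) = \frac{27 \pi \left(100 \omega^{2} + 630 \left|{\omega}\right| + 1323\right) e^{- \frac{10 \left|{\omega}\right|}{21}}}{274400000}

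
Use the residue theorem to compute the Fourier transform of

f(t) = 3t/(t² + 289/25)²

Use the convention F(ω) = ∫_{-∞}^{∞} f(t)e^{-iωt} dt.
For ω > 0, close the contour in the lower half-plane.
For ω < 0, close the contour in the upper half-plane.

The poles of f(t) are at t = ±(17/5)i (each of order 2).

Let g(z) = f(z)e^{-iωz}; for large |z| the factor e^{-iωz} decays in the lower half-plane when ω > 0 and in the upper half-plane when ω < 0.

Case ω > 0 (lower half-plane, clockwise contour ⇒ F(ω) = -2πi·ΣRes):
  Res_{z = - \frac{17 i}{5}} g(z) = \frac{15 \omega e^{- \frac{17 \omega}{5}}}{68} (pole of order 2)
  F(ω) = -2πi·ΣRes = - \frac{15 i \pi \omega e^{- \frac{17 \omega}{5}}}{34}

Case ω < 0 (upper half-plane, counterclockwise contour ⇒ F(ω) = +2πi·ΣRes):
  Res_{z = \frac{17 i}{5}} g(z) = - \frac{15 \omega e^{\frac{17 \omega}{5}}}{68} (pole of order 2)
  F(ω) = 2πi·ΣRes = - \frac{15 i \pi \omega e^{\frac{17 \omega}{5}}}{34}

Both cases combine into a single formula in |ω|:

F(ω) = - \frac{15 i \pi \omega e^{- \frac{17 \left|{\omega}\right|}{5}}}{34}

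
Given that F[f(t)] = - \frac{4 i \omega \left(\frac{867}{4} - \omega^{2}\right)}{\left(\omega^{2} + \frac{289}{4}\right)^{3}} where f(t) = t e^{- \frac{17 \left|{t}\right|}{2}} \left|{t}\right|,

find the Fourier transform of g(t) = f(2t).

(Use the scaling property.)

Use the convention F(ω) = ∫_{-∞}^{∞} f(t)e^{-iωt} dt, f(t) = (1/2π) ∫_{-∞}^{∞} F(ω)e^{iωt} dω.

F[g](ω) = \frac{16 i \omega \left(\omega^{2} - 867\right)}{\left(\omega^{2} + 289\right)^{3}}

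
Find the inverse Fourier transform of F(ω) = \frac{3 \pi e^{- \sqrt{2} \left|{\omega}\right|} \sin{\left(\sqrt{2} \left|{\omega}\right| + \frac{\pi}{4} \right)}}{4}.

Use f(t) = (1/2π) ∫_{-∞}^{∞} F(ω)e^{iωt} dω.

f(t) = \frac{6}{t^{4} + 16}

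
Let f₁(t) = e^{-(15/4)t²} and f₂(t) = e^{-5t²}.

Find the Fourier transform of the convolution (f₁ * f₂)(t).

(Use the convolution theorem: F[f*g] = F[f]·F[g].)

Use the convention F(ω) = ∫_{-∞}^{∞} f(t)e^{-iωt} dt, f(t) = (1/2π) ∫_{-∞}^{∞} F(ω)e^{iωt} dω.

F[f₁*f₂](ω) = \frac{2 \sqrt{3} \pi e^{- \frac{7 \omega^{2}}{60}}}{15}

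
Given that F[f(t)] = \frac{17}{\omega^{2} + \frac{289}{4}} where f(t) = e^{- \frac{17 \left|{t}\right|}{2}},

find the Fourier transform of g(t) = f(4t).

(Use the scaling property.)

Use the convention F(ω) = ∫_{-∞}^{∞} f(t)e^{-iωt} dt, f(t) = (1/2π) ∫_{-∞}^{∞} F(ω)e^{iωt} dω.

F[g](ω) = \frac{68}{\omega^{2} + 1156}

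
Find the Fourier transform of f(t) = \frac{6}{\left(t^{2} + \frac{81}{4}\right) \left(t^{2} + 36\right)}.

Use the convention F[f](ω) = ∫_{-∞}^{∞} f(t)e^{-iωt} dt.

F(ω) = - \frac{4 \pi e^{- 6 \left|{\omega}\right|}}{63} + \frac{16 \pi e^{- \frac{9 \left|{\omega}\right|}{2}}}{189}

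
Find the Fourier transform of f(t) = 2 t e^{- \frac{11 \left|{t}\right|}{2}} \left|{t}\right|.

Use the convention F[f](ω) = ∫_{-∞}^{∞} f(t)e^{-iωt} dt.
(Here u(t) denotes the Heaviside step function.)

F(ω) = \frac{128 i \omega \left(4 \omega^{2} - 363\right)}{\left(4 \omega^{2} + 121\right)^{3}}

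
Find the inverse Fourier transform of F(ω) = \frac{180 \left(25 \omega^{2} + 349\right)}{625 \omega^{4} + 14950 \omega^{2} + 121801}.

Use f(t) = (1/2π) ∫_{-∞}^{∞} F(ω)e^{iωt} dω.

f(t) = e^{- \frac{18 \left|{t}\right|}{5}} \cos{\left(\left|{t}\right| \right)}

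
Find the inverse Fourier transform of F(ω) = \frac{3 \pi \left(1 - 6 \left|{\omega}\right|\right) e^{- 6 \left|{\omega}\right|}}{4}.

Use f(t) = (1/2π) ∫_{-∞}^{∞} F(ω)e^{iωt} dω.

f(t) = \frac{9 t^{2}}{\left(t^{2} + 36\right)^{2}}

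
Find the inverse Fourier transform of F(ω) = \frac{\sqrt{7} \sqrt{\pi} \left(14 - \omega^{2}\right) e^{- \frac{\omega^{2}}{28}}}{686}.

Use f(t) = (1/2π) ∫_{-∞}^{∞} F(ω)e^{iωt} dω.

f(t) = 2 t^{2} e^{- 7 t^{2}}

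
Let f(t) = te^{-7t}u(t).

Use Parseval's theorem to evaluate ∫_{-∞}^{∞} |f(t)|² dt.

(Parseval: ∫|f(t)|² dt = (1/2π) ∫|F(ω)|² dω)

∫|f(t)|² dt = \frac{1}{1372}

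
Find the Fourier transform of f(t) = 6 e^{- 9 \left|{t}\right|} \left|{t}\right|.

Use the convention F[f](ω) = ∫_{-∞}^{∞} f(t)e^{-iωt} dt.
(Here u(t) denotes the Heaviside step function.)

F(ω) = \frac{12 \left(81 - \omega^{2}\right)}{\left(\omega^{2} + 81\right)^{2}}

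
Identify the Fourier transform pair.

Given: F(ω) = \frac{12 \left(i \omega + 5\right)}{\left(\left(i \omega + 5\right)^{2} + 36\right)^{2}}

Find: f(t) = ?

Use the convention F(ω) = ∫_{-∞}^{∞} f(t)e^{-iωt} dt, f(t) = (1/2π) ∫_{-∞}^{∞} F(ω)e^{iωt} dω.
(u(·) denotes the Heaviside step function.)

f(t) = t e^{- 5 t} \sin{\left(6 t \right)} u\left(t\right)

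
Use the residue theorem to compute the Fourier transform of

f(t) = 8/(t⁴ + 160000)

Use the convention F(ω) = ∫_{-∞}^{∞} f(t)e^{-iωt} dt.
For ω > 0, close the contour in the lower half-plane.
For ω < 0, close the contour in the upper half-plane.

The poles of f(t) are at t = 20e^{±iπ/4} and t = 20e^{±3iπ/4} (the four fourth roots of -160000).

Let g(z) = f(z)e^{-iωz}; for large |z| the factor e^{-iωz} decays in the lower half-plane when ω > 0 and in the upper half-plane when ω < 0.

Case ω > 0 (lower half-plane, clockwise contour ⇒ F(ω) = -2πi·ΣRes):
  Res_{z = - 10 \sqrt{2} - 10 \sqrt{2} i} g(z) = \frac{\sqrt{2} i \left(1 - i\right) e^{10 \sqrt{2} \omega \left(-1 + i\right)}}{8000}
  Res_{z = 10 \sqrt{2} - 10 \sqrt{2} i} g(z) = \frac{\sqrt{2} i \left(1 + i\right) e^{- 10 \sqrt{2} \omega \left(1 + i\right)}}{8000}
  F(ω) = -2πi·ΣRes = \frac{\sqrt{2} \pi \left(1 - i\right) \left(e^{20 \sqrt{2} i \omega} + i\right) e^{- 10 \sqrt{2} \omega \left(1 + i\right)}}{4000} = \frac{\pi e^{- 10 \sqrt{2} \omega} \sin{\left(10 \sqrt{2} \omega + \frac{\pi}{4} \right)}}{1000}

Case ω < 0 (upper half-plane, counterclockwise contour ⇒ F(ω) = +2πi·ΣRes):
  Res_{z = 10 \sqrt{2} + 10 \sqrt{2} i} g(z) = \frac{\sqrt{2} i \left(-1 + i\right) e^{10 \sqrt{2} \omega \left(1 - i\right)}}{8000}
  Res_{z = - 10 \sqrt{2} + 10 \sqrt{2} i} g(z) = \frac{\sqrt{2} \left(1 - i\right) e^{10 \sqrt{2} \omega \left(1 + i\right)}}{8000}
  F(ω) = 2πi·ΣRes = - \frac{\sqrt{2} i \pi \left(i \left(1 - i\right) e^{10 \sqrt{2} \omega \left(1 - i\right)} - \left(1 - i\right) e^{10 \sqrt{2} \omega \left(1 + i\right)}\right)}{4000} = \frac{\pi e^{10 \sqrt{2} \omega} \cos{\left(10 \sqrt{2} \omega + \frac{\pi}{4} \right)}}{1000}

Both cases combine into a single formula in |ω|:

F(ω) = \frac{\pi e^{- 10 \sqrt{2} \left|{\omega}\right|} \sin{\left(10 \sqrt{2} \left|{\omega}\right| + \frac{\pi}{4} \right)}}{1000}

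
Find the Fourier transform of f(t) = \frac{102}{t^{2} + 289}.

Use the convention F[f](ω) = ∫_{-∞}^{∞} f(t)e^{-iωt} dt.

F(ω) = 6 \pi e^{- 17 \left|{\omega}\right|}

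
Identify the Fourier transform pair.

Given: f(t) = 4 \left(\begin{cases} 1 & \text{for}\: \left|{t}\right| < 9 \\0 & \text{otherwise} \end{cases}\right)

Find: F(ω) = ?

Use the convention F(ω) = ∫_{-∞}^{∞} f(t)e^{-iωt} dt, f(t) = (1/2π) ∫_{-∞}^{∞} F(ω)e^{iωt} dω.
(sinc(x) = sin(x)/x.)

F(ω) = 72 \operatorname{sinc}{\left(9 \omega \right)}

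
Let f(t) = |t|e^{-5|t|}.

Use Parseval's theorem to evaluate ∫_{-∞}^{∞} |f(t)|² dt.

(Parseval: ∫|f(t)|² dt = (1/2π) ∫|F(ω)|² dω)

∫|f(t)|² dt = \frac{1}{250}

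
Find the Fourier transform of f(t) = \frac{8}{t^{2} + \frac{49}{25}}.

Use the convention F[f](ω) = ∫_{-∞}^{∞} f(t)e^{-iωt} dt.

F(ω) = \frac{40 \pi e^{- \frac{7 \left|{\omega}\right|}{5}}}{7}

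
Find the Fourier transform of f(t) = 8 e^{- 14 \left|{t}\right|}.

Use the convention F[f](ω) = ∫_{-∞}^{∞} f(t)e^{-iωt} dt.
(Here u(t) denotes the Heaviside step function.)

F(ω) = \frac{224}{\omega^{2} + 196}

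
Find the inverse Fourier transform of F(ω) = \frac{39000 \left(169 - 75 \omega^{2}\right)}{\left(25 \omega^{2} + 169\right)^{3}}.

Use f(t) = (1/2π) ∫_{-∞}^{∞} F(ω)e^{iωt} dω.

f(t) = 6 t^{2} e^{- \frac{13 \left|{t}\right|}{5}}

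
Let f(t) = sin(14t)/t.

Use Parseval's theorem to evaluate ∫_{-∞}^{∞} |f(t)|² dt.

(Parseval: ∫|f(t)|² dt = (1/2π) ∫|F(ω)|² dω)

∫|f(t)|² dt = 14 \pi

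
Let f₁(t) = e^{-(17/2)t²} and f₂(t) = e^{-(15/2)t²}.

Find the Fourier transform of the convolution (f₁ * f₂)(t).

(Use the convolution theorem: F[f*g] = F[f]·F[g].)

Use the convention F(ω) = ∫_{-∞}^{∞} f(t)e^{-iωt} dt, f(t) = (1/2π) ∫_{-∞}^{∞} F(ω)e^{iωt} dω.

F[f₁*f₂](ω) = \frac{2 \sqrt{255} \pi e^{- \frac{16 \omega^{2}}{255}}}{255}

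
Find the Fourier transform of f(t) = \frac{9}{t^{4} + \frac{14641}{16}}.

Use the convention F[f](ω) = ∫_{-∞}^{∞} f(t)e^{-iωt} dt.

F(ω) = \frac{72 \pi e^{- \frac{11 \sqrt{2} \left|{\omega}\right|}{4}} \sin{\left(\frac{11 \sqrt{2} \left|{\omega}\right|}{4} + \frac{\pi}{4} \right)}}{1331}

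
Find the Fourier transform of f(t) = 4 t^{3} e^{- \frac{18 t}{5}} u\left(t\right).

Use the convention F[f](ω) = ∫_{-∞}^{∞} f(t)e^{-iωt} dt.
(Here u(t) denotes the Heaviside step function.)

F(ω) = \frac{15000}{\left(5 i \omega + 18\right)^{4}}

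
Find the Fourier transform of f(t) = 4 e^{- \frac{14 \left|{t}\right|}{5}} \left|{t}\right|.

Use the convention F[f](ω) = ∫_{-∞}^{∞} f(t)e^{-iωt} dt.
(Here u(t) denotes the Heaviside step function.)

F(ω) = \frac{200 \left(196 - 25 \omega^{2}\right)}{\left(25 \omega^{2} + 196\right)^{2}}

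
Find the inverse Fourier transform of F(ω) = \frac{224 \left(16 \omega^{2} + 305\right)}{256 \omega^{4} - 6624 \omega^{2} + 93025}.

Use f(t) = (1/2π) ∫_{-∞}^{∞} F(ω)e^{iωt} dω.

f(t) = 4 e^{- \frac{7 \left|{t}\right|}{4}} \cos{\left(4 \left|{t}\right| \right)}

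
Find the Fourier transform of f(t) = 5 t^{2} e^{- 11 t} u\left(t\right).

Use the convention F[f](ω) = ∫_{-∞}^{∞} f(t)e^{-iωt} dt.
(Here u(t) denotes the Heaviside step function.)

F(ω) = \frac{10}{\left(i \omega + 11\right)^{3}}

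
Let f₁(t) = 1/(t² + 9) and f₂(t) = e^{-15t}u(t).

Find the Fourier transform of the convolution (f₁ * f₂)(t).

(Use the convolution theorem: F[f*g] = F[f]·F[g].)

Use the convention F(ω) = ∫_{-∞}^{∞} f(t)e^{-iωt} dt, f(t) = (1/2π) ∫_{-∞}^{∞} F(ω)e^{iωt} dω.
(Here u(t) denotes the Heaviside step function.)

F[f₁*f₂](ω) = \frac{\pi e^{- 3 \left|{\omega}\right|}}{3 \left(i \omega + 15\right)}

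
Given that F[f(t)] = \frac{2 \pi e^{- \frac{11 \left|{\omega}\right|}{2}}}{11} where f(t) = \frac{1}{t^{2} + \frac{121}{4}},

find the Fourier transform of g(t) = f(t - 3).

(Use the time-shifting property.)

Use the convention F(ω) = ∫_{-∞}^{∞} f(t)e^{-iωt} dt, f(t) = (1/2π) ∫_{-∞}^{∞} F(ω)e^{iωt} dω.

F[g](ω) = \frac{2 \pi e^{- 3 i \omega - \frac{11 \left|{\omega}\right|}{2}}}{11}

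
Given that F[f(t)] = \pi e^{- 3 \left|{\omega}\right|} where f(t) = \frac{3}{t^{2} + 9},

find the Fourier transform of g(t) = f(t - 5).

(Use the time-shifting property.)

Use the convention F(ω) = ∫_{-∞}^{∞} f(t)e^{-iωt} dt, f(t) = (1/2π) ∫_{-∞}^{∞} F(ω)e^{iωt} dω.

F[g](ω) = \pi e^{- 5 i \omega - 3 \left|{\omega}\right|}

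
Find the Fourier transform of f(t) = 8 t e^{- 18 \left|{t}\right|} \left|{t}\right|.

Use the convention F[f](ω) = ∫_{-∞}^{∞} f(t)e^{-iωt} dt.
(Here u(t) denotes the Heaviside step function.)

F(ω) = \frac{32 i \omega \left(\omega^{2} - 972\right)}{\left(\omega^{2} + 324\right)^{3}}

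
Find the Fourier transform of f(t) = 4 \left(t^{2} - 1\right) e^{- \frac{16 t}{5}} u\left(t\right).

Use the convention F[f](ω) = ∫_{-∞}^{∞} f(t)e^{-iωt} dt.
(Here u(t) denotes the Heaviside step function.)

F(ω) = \frac{20 \left(250 i \omega - \left(5 i \omega + 16\right)^{3} + 800\right)}{\left(5 i \omega + 16\right)^{4}}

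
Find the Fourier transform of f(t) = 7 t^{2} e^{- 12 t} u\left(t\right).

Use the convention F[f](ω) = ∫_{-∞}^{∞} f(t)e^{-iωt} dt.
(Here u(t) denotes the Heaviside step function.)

F(ω) = \frac{14}{\left(i \omega + 12\right)^{3}}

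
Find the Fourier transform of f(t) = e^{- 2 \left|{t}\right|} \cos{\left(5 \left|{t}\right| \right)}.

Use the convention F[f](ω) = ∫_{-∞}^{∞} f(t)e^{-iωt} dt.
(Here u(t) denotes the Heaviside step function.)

F(ω) = \frac{4 \left(\omega^{2} + 29\right)}{\omega^{4} - 42 \omega^{2} + 841}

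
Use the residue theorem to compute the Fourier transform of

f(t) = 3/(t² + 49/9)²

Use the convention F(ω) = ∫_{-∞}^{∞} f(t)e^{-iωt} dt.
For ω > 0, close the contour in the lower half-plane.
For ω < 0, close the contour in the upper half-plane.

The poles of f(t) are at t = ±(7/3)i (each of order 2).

Let g(z) = f(z)e^{-iωz}; for large |z| the factor e^{-iωz} decays in the lower half-plane when ω > 0 and in the upper half-plane when ω < 0.

Case ω > 0 (lower half-plane, clockwise contour ⇒ F(ω) = -2πi·ΣRes):
  Res_{z = - \frac{7 i}{3}} g(z) = \frac{27 i \left(7 \omega + 3\right) e^{- \frac{7 \omega}{3}}}{1372} (pole of order 2)
  F(ω) = -2πi·ΣRes = \frac{27 \pi \left(7 \omega + 3\right) e^{- \frac{7 \omega}{3}}}{686}

Case ω < 0 (upper half-plane, counterclockwise contour ⇒ F(ω) = +2πi·ΣRes):
  Res_{z = \frac{7 i}{3}} g(z) = \frac{27 i \left(7 \omega - 3\right) e^{\frac{7 \omega}{3}}}{1372} (pole of order 2)
  F(ω) = 2πi·ΣRes = \frac{27 \pi \left(3 - 7 \omega\right) e^{\frac{7 \omega}{3}}}{686}

Both cases combine into a single formula in |ω|:

F(ω) = \frac{27 \pi \left(7 \left|{\omega}\right| + 3\right) e^{- \frac{7 \left|{\omega}\right|}{3}}}{686}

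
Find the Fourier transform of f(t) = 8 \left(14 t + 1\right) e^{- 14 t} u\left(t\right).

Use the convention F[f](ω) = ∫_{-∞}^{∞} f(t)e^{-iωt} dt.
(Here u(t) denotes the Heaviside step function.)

F(ω) = \frac{8 \left(- i \omega - 28\right)}{\omega^{2} - 28 i \omega - 196}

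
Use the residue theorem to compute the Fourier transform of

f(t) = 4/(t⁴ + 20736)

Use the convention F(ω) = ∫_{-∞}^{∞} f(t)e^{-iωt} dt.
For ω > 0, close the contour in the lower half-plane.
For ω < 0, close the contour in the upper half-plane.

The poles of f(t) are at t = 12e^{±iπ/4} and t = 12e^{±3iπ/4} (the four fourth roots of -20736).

Let g(z) = f(z)e^{-iωz}; for large |z| the factor e^{-iωz} decays in the lower half-plane when ω > 0 and in the upper half-plane when ω < 0.

Case ω > 0 (lower half-plane, clockwise contour ⇒ F(ω) = -2πi·ΣRes):
  Res_{z = - 6 \sqrt{2} - 6 \sqrt{2} i} g(z) = \frac{\sqrt{2} i \left(1 - i\right) e^{6 \sqrt{2} \omega \left(-1 + i\right)}}{3456}
  Res_{z = 6 \sqrt{2} - 6 \sqrt{2} i} g(z) = \frac{\sqrt{2} i \left(1 + i\right) e^{- 6 \sqrt{2} \omega \left(1 + i\right)}}{3456}
  F(ω) = -2πi·ΣRes = \frac{\sqrt{2} \pi \left(1 - i\right) \left(e^{12 \sqrt{2} i \omega} + i\right) e^{- 6 \sqrt{2} \omega \left(1 + i\right)}}{1728} = \frac{\pi e^{- 6 \sqrt{2} \omega} \sin{\left(6 \sqrt{2} \omega + \frac{\pi}{4} \right)}}{432}

Case ω < 0 (upper half-plane, counterclockwise contour ⇒ F(ω) = +2πi·ΣRes):
  Res_{z = 6 \sqrt{2} + 6 \sqrt{2} i} g(z) = \frac{\sqrt{2} i \left(-1 + i\right) e^{6 \sqrt{2} \omega \left(1 - i\right)}}{3456}
  Res_{z = - 6 \sqrt{2} + 6 \sqrt{2} i} g(z) = \frac{\sqrt{2} \left(1 - i\right) e^{6 \sqrt{2} \omega \left(1 + i\right)}}{3456}
  F(ω) = 2πi·ΣRes = - \frac{\sqrt{2} i \pi \left(i \left(1 - i\right) e^{6 \sqrt{2} \omega \left(1 - i\right)} - \left(1 - i\right) e^{6 \sqrt{2} \omega \left(1 + i\right)}\right)}{1728} = \frac{\pi e^{6 \sqrt{2} \omega} \cos{\left(6 \sqrt{2} \omega + \frac{\pi}{4} \right)}}{432}

Both cases combine into a single formula in |ω|:

F(ω) = \frac{\pi e^{- 6 \sqrt{2} \left|{\omega}\right|} \sin{\left(6 \sqrt{2} \left|{\omega}\right| + \frac{\pi}{4} \right)}}{432}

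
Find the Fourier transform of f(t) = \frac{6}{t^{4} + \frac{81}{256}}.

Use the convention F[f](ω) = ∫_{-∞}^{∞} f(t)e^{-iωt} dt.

F(ω) = \frac{128 \pi e^{- \frac{3 \sqrt{2} \left|{\omega}\right|}{8}} \sin{\left(\frac{3 \sqrt{2} \left|{\omega}\right|}{8} + \frac{\pi}{4} \right)}}{9}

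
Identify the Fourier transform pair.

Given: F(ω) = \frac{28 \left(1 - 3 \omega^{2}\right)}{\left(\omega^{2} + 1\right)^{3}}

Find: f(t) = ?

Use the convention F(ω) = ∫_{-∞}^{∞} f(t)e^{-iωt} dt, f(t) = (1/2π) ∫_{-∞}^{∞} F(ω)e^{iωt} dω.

f(t) = 7 t^{2} e^{- \left|{t}\right|}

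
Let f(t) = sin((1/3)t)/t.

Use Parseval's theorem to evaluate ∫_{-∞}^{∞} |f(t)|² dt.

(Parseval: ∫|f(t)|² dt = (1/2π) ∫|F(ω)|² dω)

∫|f(t)|² dt = \frac{\pi}{3}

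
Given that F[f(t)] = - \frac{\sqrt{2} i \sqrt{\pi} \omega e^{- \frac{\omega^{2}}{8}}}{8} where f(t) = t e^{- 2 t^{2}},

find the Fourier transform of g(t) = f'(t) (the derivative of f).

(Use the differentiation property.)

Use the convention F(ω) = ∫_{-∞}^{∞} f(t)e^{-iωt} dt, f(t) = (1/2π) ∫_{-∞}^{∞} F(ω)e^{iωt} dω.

F[g](ω) = \frac{\sqrt{2} \sqrt{\pi} \omega^{2} e^{- \frac{\omega^{2}}{8}}}{8}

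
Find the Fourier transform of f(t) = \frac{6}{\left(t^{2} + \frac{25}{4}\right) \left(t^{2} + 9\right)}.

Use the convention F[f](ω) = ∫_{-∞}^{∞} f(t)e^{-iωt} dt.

F(ω) = - \frac{8 \pi e^{- 3 \left|{\omega}\right|}}{11} + \frac{48 \pi e^{- \frac{5 \left|{\omega}\right|}{2}}}{55}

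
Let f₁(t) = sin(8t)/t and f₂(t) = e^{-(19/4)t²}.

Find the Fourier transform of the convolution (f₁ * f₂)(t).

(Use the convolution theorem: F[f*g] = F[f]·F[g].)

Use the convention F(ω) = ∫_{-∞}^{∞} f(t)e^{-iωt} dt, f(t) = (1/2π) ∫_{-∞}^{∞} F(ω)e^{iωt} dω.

F[f₁*f₂](ω) = \begin{cases} \frac{2 \sqrt{19} \pi^{\frac{3}{2}} e^{- \frac{\omega^{2}}{19}}}{19} & \text{for}\: \omega > -8 \wedge \omega < 8 \\0 & \text{otherwise} \end{cases}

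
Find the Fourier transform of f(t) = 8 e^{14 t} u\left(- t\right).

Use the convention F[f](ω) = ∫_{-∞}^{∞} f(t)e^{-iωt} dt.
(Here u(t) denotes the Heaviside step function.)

F(ω) = - \frac{8}{i \omega - 14}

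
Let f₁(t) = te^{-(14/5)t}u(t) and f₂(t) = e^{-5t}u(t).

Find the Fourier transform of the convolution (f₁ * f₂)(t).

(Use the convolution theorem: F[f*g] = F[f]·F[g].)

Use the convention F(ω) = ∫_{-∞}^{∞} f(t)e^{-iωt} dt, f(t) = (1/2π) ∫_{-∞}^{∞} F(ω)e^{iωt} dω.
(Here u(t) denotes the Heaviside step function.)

F[f₁*f₂](ω) = \frac{25}{\left(i \omega + 5\right) \left(5 i \omega + 14\right)^{2}}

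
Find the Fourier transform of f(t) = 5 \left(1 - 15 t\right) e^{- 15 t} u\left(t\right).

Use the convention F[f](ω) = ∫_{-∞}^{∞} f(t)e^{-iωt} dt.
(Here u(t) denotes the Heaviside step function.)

F(ω) = \frac{5 i \omega}{- \omega^{2} + 30 i \omega + 225}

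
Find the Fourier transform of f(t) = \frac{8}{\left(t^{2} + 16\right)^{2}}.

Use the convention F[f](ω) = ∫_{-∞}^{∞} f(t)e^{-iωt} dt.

F(ω) = \frac{\pi \left(4 \left|{\omega}\right| + 1\right) e^{- 4 \left|{\omega}\right|}}{16}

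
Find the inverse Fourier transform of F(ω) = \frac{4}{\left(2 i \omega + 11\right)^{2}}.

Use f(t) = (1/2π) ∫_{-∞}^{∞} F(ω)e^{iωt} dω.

f(t) = t e^{- \frac{11 t}{2}} u\left(t\right)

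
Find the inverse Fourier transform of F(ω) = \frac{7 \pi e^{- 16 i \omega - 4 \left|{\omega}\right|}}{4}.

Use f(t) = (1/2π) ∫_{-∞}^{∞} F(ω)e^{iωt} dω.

f(t) = \frac{7}{\left(t - 16\right)^{2} + 16}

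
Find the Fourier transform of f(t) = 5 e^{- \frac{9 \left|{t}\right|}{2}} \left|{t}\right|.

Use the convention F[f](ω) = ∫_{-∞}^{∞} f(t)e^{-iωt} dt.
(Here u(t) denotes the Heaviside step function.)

F(ω) = \frac{40 \left(81 - 4 \omega^{2}\right)}{\left(4 \omega^{2} + 81\right)^{2}}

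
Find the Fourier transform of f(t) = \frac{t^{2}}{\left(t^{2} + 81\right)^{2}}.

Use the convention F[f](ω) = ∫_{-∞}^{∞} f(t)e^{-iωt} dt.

F(ω) = \frac{\pi \left(1 - 9 \left|{\omega}\right|\right) e^{- 9 \left|{\omega}\right|}}{18}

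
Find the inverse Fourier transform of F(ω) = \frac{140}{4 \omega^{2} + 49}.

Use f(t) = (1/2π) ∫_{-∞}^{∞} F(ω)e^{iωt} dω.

f(t) = 5 e^{- \frac{7 \left|{t}\right|}{2}}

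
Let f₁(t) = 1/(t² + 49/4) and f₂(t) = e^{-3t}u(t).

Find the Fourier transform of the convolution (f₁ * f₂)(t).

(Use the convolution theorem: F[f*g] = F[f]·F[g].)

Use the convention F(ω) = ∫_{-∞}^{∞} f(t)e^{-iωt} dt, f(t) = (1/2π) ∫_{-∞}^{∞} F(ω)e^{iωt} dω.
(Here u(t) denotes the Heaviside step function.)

F[f₁*f₂](ω) = \frac{2 \pi e^{- \frac{7 \left|{\omega}\right|}{2}}}{7 \left(i \omega + 3\right)}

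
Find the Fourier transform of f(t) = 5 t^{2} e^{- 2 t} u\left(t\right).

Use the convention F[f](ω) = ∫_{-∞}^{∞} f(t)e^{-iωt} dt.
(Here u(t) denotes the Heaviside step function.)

F(ω) = \frac{10}{\left(i \omega + 2\right)^{3}}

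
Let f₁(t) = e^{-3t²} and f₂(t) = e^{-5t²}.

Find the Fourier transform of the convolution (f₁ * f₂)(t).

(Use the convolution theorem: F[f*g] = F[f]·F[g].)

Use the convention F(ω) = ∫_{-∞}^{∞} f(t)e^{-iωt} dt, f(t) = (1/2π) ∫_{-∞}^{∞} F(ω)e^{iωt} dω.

F[f₁*f₂](ω) = \frac{\sqrt{15} \pi e^{- \frac{2 \omega^{2}}{15}}}{15}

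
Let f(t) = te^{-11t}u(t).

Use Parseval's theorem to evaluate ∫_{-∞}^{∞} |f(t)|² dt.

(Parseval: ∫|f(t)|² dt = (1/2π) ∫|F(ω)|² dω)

∫|f(t)|² dt = \frac{1}{5324}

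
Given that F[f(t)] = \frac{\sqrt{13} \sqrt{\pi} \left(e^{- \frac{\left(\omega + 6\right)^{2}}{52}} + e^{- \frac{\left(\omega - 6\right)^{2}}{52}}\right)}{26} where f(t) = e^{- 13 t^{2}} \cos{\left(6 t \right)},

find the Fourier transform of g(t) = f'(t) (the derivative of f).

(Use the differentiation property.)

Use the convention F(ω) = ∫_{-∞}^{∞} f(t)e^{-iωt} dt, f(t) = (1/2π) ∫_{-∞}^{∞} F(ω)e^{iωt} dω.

F[g](ω) = \frac{\sqrt{13} i \sqrt{\pi} \omega \left(e^{\frac{6 \omega}{13}} + 1\right) e^{- \frac{\omega^{2}}{52} - \frac{3 \omega}{13} - \frac{9}{13}}}{26}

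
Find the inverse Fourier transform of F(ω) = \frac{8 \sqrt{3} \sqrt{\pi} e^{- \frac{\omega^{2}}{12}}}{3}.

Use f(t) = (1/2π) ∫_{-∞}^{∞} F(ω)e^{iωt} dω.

f(t) = 8 e^{- 3 t^{2}}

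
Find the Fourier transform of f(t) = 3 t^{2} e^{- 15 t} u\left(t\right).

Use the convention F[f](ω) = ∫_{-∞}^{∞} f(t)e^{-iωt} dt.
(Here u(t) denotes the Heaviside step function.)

F(ω) = \frac{6}{\left(i \omega + 15\right)^{3}}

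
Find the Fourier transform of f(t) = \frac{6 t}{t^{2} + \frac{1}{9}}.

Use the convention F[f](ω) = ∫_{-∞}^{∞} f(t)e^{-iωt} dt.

F(ω) = - 6 i \pi e^{- \frac{\left|{\omega}\right|}{3}} \operatorname{sign}{\left(\omega \right)}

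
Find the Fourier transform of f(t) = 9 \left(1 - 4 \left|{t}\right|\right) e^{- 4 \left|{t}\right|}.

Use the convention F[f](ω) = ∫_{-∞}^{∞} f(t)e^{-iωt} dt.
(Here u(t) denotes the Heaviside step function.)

F(ω) = \frac{144 \omega^{2}}{\left(\omega^{2} + 16\right)^{2}}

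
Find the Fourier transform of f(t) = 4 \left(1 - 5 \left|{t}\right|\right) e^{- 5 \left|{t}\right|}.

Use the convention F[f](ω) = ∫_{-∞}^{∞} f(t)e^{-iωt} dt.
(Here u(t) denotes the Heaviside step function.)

F(ω) = \frac{80 \omega^{2}}{\left(\omega^{2} + 25\right)^{2}}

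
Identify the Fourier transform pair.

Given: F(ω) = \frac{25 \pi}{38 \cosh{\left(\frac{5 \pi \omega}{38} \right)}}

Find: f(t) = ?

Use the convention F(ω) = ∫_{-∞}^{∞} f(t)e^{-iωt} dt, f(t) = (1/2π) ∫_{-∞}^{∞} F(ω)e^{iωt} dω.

f(t) = \frac{5}{e^{\frac{19 t}{5}} + e^{- \frac{19 t}{5}}}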